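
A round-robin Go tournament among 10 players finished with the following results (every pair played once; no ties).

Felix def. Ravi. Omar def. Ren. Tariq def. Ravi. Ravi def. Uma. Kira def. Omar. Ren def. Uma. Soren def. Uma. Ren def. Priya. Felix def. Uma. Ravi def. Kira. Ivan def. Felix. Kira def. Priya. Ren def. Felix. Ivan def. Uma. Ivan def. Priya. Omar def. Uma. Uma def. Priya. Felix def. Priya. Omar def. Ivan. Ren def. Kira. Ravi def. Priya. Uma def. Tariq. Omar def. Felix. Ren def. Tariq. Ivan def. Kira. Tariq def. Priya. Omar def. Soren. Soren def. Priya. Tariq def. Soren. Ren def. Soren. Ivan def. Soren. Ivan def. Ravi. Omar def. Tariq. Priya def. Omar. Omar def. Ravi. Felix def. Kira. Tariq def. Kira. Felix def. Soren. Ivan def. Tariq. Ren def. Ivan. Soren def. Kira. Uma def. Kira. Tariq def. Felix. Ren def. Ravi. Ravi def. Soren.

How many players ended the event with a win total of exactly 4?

Win totals: Omar 7, Ren 8, Priya 1, Felix 5, Tariq 5, Ravi 4, Soren 3, Uma 3, Kira 2, Ivan 7.
Exactly 4: Ravi — 1 player.

1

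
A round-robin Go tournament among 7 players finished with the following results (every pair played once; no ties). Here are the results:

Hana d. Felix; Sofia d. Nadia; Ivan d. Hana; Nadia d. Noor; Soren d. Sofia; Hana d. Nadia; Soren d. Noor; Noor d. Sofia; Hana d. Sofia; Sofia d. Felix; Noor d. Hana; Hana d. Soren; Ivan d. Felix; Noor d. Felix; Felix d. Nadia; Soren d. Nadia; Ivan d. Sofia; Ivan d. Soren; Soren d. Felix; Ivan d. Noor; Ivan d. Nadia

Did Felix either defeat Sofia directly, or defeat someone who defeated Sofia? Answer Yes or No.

Felix did not beat Sofia directly.
Felix beat Nadia, but each of them lost to Sofia. No two-step path.

No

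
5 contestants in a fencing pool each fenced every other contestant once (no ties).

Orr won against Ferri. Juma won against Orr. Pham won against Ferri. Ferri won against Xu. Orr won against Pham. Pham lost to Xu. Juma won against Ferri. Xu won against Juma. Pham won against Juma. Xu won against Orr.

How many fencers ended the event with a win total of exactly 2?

3

Win totals: Pham 2, Ferri 1, Xu 3, Orr 2, Juma 2.
Exactly 2: Pham, Orr, Juma — 3 fencers.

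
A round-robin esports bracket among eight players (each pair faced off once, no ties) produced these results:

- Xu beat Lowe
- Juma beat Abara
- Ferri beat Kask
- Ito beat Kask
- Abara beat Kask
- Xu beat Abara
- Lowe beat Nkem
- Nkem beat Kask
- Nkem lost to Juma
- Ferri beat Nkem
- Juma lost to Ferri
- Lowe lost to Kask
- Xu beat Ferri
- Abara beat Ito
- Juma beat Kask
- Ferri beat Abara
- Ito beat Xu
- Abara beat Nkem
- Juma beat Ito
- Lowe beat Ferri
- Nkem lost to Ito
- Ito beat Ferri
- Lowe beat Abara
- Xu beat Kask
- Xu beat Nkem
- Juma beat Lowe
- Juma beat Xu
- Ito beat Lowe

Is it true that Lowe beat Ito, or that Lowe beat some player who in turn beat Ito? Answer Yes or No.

Yes

Lowe did not beat Ito directly.
Lowe beat Ferri, Abara, Nkem. Of those, Abara beat Ito.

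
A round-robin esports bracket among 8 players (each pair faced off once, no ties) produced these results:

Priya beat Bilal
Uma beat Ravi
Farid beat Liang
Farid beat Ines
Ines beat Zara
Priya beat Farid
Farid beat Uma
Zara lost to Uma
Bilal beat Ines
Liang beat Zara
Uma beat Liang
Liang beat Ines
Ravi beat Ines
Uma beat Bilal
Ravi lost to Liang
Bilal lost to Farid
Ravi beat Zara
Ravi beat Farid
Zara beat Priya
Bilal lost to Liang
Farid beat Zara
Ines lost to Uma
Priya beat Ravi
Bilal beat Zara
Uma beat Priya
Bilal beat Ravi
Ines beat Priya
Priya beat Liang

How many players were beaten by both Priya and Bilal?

1

Priya beat: Farid, Bilal, Liang, Ravi.
Bilal beat: Zara, Ines, Ravi.
Both beat: Ravi — 1.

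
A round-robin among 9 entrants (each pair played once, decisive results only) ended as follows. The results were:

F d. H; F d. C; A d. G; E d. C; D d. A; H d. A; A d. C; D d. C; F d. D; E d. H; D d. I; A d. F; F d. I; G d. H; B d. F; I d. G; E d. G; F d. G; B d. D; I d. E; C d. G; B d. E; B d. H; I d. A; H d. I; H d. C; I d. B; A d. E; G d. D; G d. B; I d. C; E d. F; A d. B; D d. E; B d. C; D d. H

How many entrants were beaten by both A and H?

1

A beat: B, C, E, F, G.
H beat: A, C, I.
Both beat: C — 1.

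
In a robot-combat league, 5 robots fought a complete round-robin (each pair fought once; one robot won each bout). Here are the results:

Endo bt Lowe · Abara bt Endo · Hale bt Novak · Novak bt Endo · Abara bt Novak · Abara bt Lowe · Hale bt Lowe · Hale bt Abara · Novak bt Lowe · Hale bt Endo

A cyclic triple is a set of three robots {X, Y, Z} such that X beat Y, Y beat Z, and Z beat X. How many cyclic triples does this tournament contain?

0

Of the C(5,3) = 10 triples, the cyclic ones are: none.
That is 0.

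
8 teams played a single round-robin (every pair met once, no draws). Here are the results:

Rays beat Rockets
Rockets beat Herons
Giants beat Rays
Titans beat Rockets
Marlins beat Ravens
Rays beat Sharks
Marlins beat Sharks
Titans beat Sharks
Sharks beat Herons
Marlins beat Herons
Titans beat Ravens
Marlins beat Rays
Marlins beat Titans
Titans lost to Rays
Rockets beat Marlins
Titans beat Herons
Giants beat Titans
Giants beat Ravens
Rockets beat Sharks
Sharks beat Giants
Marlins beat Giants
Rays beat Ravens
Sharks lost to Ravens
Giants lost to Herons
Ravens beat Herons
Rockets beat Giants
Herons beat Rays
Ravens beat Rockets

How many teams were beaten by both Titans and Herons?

Titans beat: Sharks, Ravens, Herons, Rockets.
Herons beat: Rays, Giants.
No one was beaten by both.

0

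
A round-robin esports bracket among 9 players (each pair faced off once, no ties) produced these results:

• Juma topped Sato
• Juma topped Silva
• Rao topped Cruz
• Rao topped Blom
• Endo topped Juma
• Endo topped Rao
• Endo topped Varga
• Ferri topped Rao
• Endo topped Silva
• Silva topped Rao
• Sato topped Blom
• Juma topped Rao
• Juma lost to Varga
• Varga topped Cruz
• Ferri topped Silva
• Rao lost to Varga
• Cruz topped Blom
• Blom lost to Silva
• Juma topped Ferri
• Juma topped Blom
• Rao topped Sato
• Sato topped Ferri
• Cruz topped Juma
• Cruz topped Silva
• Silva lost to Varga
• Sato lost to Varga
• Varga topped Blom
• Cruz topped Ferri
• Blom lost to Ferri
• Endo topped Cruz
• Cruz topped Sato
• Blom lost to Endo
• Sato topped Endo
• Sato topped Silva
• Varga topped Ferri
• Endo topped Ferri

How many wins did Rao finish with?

Rao's results: beat Blom, Cruz, Sato; lost to Endo, Silva, Varga, Ferri, Juma.
That is 3 wins.

3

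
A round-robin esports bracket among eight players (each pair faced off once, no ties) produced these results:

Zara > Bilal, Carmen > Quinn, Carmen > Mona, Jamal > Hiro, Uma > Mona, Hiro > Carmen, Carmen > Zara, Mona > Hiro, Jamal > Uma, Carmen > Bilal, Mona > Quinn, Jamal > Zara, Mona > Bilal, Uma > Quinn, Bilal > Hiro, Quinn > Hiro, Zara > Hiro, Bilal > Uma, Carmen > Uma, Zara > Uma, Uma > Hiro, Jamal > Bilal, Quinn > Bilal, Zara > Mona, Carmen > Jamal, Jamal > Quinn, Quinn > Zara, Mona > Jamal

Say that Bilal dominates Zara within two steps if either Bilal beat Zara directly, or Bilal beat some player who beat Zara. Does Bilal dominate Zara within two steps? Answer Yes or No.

No

Bilal did not beat Zara directly.
Bilal beat Hiro, Uma, but each of them lost to Zara. No two-step path.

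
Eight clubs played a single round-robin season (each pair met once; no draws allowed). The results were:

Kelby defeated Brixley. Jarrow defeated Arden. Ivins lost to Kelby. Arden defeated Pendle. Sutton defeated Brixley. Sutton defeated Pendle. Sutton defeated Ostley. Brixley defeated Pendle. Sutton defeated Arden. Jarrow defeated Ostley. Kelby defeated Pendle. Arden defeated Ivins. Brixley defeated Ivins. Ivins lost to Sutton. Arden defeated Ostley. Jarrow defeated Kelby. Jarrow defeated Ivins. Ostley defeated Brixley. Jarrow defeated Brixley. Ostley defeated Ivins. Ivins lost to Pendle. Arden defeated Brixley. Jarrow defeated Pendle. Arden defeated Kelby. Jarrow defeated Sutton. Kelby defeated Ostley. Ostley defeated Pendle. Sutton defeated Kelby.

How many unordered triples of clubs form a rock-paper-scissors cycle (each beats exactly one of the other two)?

Win totals: Brixley 2, Pendle 1, Kelby 4, Sutton 6, Arden 5, Jarrow 7, Ivins 0, Ostley 3.
A club with w wins dominates both others in C(w,2) triples; summing gives 1 + 0 + 6 + 15 + 10 + 21 + 0 + 3 = 56 transitive triples.
Total triples C(8,3) = 56, so cyclic triples = 56 − 56 = 0.

0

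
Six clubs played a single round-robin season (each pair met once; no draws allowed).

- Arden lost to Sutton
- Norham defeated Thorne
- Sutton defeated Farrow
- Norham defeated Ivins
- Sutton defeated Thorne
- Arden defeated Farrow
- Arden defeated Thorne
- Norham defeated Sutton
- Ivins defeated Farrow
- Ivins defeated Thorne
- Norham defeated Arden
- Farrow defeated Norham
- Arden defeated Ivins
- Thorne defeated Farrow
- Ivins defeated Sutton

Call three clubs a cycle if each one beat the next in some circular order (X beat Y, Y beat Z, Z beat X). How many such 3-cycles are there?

5

Of the C(6,3) = 20 triples, the cyclic ones are: {Ivins, Farrow, Norham}; {Ivins, Arden, Sutton}; {Farrow, Arden, Norham}; {Farrow, Norham, Sutton}; {Farrow, Norham, Thorne}.
That is 5.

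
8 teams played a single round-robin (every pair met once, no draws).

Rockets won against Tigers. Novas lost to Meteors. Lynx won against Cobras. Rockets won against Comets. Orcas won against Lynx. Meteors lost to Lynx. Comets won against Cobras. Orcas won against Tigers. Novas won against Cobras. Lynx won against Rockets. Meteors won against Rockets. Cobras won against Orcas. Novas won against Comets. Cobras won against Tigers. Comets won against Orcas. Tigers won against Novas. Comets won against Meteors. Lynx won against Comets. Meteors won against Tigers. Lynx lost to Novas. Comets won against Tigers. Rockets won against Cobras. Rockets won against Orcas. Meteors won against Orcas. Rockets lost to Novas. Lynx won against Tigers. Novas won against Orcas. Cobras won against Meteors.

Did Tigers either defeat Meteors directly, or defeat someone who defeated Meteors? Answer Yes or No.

Tigers did not beat Meteors directly.
Tigers beat Novas, but each of them lost to Meteors. No two-step path.

No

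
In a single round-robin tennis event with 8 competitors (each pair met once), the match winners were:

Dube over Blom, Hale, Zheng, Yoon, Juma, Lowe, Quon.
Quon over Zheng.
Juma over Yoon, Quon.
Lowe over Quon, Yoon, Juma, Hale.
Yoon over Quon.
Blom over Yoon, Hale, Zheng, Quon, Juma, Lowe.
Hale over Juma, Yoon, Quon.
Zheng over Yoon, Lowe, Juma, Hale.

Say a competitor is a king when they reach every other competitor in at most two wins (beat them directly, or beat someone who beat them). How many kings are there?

Quon cannot reach Blom, Dube in two steps.
Hale cannot reach Lowe, Blom, Dube in two steps.
Lowe cannot reach Blom, Dube in two steps.
Zheng cannot reach Blom, Dube in two steps.
Blom cannot reach Dube in two steps.
Yoon cannot reach Hale, Lowe, Blom, Juma, Dube in two steps.
Juma cannot reach Hale, Lowe, Blom, Dube in two steps.
Dube reaches everyone (king).
Kings: Dube — 1.

1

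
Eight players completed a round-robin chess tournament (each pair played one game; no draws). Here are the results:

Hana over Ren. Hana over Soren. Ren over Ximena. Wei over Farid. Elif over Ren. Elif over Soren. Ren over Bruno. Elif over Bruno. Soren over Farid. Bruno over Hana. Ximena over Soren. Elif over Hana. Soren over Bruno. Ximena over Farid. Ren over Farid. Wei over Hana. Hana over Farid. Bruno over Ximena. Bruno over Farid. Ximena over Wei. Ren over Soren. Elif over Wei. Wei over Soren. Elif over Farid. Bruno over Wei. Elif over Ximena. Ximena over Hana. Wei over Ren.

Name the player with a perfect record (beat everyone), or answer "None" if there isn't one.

Elif

Elif has 7 wins out of 7 opponents — a perfect record.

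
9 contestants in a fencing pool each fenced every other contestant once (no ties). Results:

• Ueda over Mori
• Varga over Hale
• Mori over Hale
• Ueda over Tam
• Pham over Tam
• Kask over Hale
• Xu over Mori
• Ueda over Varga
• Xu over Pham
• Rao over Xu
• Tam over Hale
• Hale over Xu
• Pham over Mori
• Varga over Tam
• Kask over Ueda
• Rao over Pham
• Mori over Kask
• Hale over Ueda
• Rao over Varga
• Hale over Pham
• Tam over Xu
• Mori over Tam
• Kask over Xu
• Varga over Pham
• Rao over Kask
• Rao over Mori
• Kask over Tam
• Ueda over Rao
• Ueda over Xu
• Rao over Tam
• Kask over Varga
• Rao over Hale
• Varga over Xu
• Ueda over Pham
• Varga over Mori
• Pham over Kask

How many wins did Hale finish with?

Hale's results: beat Xu, Ueda, Pham; lost to Tam, Kask, Mori, Varga, Rao.
That is 3 wins.

3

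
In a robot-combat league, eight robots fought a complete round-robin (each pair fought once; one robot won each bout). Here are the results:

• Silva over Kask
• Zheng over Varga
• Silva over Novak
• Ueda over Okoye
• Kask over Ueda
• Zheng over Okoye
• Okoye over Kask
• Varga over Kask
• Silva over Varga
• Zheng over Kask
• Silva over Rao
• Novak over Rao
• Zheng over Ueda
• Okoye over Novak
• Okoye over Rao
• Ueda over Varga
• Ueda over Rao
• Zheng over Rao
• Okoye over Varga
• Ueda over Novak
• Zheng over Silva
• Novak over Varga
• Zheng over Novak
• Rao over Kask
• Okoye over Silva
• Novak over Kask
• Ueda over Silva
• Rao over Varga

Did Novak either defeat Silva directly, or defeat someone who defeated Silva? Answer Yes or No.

Novak did not beat Silva directly.
Novak beat Rao, Kask, Varga, but each of them lost to Silva. No two-step path.

No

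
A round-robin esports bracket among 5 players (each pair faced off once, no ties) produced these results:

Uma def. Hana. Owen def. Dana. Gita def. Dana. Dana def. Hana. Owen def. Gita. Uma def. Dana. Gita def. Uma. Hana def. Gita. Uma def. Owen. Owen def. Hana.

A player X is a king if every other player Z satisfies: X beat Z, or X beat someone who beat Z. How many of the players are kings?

Dana cannot reach Owen, Uma in two steps.
Owen reaches everyone (king).
Uma reaches everyone (king).
Hana cannot reach Owen in two steps.
Gita reaches everyone (king).
Kings: Owen, Uma, Gita — 3.

3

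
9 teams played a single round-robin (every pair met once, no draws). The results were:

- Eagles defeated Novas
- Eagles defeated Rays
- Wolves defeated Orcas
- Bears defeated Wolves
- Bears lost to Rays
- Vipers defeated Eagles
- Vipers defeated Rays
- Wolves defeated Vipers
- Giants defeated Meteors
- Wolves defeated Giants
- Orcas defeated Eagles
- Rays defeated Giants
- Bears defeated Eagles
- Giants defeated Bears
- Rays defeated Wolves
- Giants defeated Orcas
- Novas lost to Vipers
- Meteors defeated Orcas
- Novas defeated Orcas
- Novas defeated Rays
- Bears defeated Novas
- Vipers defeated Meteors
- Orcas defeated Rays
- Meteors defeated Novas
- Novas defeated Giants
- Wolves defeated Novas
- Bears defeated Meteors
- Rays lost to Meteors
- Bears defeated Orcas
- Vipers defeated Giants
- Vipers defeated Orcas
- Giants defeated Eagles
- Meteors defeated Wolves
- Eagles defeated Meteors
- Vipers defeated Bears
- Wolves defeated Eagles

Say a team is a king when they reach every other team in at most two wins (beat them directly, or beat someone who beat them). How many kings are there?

Meteors reaches everyone (king).
Orcas cannot reach Vipers in two steps.
Novas cannot reach Vipers in two steps.
Giants cannot reach Vipers in two steps.
Wolves reaches everyone (king).
Bears reaches everyone (king).
Eagles cannot reach Vipers in two steps.
Rays reaches everyone (king).
Vipers reaches everyone (king).
Kings: Meteors, Wolves, Bears, Rays, Vipers — 5.

5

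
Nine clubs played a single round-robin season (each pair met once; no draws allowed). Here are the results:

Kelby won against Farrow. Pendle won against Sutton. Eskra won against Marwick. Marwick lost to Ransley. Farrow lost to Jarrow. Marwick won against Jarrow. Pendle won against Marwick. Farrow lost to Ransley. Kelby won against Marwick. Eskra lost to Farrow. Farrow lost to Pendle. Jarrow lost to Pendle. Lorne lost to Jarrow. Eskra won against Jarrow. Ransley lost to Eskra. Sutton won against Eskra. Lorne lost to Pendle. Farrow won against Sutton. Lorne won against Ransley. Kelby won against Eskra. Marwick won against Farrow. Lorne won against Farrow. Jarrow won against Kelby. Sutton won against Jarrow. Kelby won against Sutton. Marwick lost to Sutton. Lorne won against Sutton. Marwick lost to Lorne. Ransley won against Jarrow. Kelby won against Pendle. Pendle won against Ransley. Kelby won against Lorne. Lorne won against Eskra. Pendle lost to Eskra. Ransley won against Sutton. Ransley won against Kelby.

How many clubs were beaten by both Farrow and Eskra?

0

Farrow beat: Sutton, Eskra.
Eskra beat: Jarrow, Pendle, Marwick, Ransley.
No one was beaten by both.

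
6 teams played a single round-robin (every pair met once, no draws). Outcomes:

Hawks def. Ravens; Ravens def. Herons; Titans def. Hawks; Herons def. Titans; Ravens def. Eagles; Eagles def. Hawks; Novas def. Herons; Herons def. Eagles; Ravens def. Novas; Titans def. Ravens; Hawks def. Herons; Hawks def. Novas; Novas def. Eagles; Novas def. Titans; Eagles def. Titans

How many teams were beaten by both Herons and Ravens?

1

Herons beat: Eagles, Titans.
Ravens beat: Eagles, Herons, Novas.
Both beat: Eagles — 1.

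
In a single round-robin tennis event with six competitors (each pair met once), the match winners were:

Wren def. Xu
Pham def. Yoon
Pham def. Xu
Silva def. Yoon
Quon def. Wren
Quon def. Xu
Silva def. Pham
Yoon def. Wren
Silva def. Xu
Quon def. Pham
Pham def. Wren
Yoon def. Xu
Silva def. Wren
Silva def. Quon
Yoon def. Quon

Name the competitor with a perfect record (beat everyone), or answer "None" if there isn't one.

Silva

Silva has 5 wins out of 5 opponents — a perfect record.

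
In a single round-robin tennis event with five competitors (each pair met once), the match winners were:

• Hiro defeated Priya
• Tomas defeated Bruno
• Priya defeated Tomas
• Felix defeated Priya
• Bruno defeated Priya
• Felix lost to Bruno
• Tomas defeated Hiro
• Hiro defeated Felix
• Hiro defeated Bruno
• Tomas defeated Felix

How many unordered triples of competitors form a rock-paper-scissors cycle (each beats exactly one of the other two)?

3

Of the C(5,3) = 10 triples, the cyclic ones are: {Bruno, Priya, Tomas}; {Hiro, Priya, Tomas}; {Felix, Priya, Tomas}.
That is 3.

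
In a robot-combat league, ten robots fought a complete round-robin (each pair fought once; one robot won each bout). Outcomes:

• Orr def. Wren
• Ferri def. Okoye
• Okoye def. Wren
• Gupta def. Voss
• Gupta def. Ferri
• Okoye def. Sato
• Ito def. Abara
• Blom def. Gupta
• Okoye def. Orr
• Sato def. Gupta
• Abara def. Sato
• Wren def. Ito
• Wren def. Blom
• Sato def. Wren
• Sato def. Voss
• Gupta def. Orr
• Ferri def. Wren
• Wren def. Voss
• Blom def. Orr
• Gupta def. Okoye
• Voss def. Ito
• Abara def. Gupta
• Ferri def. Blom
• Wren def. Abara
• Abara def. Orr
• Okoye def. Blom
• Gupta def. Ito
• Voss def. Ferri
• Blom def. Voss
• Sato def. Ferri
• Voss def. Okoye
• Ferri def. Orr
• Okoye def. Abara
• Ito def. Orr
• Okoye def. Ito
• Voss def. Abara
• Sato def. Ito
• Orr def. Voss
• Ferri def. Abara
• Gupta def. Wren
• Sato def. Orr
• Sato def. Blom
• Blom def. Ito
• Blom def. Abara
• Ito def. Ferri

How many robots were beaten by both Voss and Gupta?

3

Voss beat: Abara, Ito, Ferri, Okoye.
Gupta beat: Ito, Ferri, Wren, Orr, Voss, Okoye.
Both beat: Ito, Ferri, Okoye — 3.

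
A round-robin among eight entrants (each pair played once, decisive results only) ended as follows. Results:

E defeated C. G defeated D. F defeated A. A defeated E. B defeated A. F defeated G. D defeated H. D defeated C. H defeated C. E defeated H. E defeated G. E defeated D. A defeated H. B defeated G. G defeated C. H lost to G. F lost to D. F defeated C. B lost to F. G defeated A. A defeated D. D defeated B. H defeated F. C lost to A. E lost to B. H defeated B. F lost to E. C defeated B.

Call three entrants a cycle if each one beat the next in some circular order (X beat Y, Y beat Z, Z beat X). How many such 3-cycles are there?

Win totals: A 4, B 3, C 1, D 4, E 5, F 4, G 4, H 3.
An entrant with w wins dominates both others in C(w,2) triples; summing gives 6 + 3 + 0 + 6 + 10 + 6 + 6 + 3 = 40 transitive triples.
Total triples C(8,3) = 56, so cyclic triples = 56 − 40 = 16.

16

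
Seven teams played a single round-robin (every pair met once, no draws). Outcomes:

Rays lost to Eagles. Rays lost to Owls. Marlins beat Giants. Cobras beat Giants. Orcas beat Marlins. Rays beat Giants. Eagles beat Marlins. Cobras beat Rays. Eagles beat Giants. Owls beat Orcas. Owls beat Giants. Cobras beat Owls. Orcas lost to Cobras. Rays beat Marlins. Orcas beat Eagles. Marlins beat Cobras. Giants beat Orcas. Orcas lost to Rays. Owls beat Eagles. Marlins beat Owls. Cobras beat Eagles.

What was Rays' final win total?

3

Rays' results: beat Orcas, Marlins, Giants; lost to Owls, Cobras, Eagles.
That is 3 wins.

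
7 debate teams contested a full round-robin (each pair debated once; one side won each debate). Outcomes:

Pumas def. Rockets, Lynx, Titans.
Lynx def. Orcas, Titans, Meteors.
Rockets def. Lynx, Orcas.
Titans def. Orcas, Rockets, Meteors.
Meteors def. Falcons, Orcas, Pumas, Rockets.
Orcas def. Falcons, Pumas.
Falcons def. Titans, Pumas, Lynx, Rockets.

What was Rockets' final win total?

2

Rockets' results: beat Lynx, Orcas; lost to Falcons, Pumas, Titans, Meteors.
That is 2 wins.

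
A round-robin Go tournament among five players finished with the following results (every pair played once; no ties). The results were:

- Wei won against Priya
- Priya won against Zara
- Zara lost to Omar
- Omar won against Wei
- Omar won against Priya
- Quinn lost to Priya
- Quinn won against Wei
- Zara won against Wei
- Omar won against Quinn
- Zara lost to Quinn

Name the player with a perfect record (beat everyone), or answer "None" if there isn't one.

Omar has 4 wins out of 4 opponents — a perfect record.

Omar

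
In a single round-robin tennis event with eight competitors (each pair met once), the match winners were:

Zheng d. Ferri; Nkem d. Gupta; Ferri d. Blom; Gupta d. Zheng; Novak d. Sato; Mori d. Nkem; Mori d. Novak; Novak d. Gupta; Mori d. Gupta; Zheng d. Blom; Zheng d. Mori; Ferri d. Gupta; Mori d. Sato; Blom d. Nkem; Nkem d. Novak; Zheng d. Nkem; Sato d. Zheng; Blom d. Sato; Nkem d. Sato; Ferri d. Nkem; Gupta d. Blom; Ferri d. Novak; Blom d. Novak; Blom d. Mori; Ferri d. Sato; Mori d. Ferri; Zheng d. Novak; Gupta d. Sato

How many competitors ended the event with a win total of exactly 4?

Win totals: Ferri 5, Nkem 3, Zheng 5, Sato 1, Mori 5, Novak 2, Blom 4, Gupta 3.
Exactly 4: Blom — 1 competitor.

1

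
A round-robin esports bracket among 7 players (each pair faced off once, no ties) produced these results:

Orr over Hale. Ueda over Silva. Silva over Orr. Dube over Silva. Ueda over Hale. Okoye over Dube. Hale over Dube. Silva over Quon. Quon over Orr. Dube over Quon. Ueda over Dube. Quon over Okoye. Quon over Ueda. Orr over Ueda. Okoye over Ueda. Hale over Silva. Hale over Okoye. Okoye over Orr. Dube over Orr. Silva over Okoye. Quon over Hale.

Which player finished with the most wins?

Quon

Win totals: Ueda 3, Hale 3, Quon 4, Okoye 3, Silva 3, Dube 3, Orr 2.
Quon leads with 4 wins (next highest: 3).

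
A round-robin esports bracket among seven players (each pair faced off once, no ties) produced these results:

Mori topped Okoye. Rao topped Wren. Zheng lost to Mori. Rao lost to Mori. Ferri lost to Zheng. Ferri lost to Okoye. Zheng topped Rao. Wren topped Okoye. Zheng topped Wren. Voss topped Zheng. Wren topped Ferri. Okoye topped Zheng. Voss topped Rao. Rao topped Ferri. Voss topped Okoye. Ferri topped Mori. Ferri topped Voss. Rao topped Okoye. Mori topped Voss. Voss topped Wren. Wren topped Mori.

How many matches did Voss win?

Voss' results: beat Okoye, Rao, Wren, Zheng; lost to Ferri, Mori.
That is 4 wins.

4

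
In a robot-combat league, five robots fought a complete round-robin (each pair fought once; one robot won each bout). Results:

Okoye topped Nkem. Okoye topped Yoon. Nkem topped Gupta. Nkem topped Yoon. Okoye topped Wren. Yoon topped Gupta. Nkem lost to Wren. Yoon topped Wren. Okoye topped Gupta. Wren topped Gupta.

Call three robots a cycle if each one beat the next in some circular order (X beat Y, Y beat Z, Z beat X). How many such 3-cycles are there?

Win totals: Yoon 2, Okoye 4, Wren 2, Gupta 0, Nkem 2.
A robot with w wins dominates both others in C(w,2) triples; summing gives 1 + 6 + 1 + 0 + 1 = 9 transitive triples.
Total triples C(5,3) = 10, so cyclic triples = 10 − 9 = 1.

1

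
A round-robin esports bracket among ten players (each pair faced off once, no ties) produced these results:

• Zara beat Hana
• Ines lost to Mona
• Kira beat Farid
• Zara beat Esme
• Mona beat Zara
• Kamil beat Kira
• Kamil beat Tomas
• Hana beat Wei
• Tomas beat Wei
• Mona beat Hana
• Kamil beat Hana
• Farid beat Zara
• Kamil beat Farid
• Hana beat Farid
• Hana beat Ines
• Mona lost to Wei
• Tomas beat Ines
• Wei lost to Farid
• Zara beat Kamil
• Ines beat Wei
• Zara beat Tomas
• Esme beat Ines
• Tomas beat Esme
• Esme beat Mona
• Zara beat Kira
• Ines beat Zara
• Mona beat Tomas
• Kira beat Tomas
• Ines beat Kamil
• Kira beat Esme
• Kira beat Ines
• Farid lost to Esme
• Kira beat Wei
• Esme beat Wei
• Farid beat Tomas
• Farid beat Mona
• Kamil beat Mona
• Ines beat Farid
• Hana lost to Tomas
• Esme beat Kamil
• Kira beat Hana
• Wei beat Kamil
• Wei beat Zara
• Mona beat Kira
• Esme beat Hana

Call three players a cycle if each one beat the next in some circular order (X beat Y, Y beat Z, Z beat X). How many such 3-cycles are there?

36

Win totals: Ines 4, Wei 3, Mona 5, Hana 3, Farid 4, Esme 6, Kamil 5, Tomas 4, Kira 6, Zara 5.
A player with w wins dominates both others in C(w,2) triples; summing gives 6 + 3 + 10 + 3 + 6 + 15 + 10 + 6 + 15 + 10 = 84 transitive triples.
Total triples C(10,3) = 120, so cyclic triples = 120 − 84 = 36.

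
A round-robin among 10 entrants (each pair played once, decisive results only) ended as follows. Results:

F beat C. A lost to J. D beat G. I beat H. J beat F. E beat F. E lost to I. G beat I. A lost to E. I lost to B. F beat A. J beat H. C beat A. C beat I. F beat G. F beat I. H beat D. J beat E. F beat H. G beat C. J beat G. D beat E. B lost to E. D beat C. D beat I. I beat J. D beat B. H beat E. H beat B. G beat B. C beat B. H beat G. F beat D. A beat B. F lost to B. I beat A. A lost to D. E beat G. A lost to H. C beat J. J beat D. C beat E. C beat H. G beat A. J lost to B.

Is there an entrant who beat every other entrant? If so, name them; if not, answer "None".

Highest win total is J with 6 (out of 9 possible).
J lost to B, C, I, so no entrant went undefeated.

None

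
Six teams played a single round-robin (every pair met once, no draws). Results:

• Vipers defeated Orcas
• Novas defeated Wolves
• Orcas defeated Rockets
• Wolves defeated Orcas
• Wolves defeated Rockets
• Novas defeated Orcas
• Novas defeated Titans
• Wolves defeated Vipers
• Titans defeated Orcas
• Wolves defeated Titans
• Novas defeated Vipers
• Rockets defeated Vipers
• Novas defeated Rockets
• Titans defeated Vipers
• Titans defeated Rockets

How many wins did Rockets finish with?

Rockets' results: beat Vipers; lost to Wolves, Orcas, Novas, Titans.
That is 1 win.

1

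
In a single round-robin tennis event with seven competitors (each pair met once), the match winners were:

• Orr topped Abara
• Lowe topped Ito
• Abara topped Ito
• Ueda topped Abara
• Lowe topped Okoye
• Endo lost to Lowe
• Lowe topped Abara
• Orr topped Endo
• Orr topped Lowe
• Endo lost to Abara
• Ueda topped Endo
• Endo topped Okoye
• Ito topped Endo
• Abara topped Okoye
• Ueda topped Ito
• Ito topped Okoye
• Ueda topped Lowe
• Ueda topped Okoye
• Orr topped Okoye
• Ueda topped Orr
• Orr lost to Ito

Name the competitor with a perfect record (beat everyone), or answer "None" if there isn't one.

Ueda

Ueda has 6 wins out of 6 opponents — a perfect record.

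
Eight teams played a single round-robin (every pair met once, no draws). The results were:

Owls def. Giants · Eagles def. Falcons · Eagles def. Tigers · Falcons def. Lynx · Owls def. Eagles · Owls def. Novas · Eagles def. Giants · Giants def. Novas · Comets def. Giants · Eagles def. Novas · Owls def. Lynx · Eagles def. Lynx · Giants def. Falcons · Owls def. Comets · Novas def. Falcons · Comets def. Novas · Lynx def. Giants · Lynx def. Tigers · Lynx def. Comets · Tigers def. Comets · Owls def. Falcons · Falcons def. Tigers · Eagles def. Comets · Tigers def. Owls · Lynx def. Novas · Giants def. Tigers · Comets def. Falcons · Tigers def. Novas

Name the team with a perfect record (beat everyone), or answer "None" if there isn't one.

None

Highest win total is Owls with 6 (out of 7 possible).
Owls lost to Tigers, so no team went undefeated.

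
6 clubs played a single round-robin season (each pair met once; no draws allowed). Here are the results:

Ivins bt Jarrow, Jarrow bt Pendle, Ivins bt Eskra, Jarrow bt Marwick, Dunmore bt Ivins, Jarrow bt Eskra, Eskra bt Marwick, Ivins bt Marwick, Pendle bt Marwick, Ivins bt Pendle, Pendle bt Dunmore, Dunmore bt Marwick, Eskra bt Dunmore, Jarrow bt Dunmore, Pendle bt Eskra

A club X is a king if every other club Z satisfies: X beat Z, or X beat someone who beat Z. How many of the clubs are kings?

3

Eskra cannot reach Jarrow, Pendle in two steps.
Dunmore reaches everyone (king).
Jarrow reaches everyone (king).
Marwick cannot reach Eskra, Dunmore, Jarrow, Ivins, Pendle in two steps.
Ivins reaches everyone (king).
Pendle cannot reach Jarrow in two steps.
Kings: Dunmore, Jarrow, Ivins — 3.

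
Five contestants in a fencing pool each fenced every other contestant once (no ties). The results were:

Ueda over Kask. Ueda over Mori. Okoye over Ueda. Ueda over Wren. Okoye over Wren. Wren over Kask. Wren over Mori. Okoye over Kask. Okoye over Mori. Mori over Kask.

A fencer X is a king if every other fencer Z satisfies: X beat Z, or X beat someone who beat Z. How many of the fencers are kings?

Mori cannot reach Wren, Okoye, Ueda in two steps.
Wren cannot reach Okoye, Ueda in two steps.
Okoye reaches everyone (king).
Ueda cannot reach Okoye in two steps.
Kask cannot reach Mori, Wren, Okoye, Ueda in two steps.
Kings: Okoye — 1.

1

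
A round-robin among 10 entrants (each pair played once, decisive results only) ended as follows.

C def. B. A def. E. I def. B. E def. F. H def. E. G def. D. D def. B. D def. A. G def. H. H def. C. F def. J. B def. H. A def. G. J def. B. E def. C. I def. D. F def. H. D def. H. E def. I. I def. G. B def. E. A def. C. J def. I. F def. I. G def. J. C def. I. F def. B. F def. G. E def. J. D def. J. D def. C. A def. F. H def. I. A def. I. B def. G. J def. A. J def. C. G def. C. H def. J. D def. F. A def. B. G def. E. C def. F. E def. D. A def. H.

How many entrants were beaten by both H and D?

2

H beat: C, E, I, J.
D beat: A, B, C, F, H, J.
Both beat: C, J — 2.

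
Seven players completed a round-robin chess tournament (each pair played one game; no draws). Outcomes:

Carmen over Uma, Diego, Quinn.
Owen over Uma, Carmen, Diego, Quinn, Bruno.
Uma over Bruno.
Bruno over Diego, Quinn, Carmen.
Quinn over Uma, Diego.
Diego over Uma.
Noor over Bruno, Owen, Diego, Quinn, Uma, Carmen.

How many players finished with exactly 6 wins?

1

Win totals: Noor 6, Bruno 3, Owen 5, Carmen 3, Diego 1, Quinn 2, Uma 1.
Exactly 6: Noor — 1 player.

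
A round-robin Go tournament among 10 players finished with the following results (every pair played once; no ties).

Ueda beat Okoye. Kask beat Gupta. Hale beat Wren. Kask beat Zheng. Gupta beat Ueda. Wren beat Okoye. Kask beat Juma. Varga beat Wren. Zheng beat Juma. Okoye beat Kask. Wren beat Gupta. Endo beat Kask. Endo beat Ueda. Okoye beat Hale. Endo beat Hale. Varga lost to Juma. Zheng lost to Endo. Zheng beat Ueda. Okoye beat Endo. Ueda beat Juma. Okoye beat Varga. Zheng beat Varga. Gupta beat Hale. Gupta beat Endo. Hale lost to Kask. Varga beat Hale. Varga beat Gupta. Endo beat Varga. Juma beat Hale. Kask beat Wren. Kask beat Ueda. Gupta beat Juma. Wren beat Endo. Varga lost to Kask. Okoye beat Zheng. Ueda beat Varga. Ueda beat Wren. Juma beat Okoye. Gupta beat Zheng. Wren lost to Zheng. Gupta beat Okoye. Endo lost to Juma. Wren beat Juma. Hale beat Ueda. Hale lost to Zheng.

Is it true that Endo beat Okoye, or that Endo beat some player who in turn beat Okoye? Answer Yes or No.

Yes

Endo did not beat Okoye directly.
Endo beat Kask, Ueda, Zheng, Varga, Hale. Of those, Ueda beat Okoye.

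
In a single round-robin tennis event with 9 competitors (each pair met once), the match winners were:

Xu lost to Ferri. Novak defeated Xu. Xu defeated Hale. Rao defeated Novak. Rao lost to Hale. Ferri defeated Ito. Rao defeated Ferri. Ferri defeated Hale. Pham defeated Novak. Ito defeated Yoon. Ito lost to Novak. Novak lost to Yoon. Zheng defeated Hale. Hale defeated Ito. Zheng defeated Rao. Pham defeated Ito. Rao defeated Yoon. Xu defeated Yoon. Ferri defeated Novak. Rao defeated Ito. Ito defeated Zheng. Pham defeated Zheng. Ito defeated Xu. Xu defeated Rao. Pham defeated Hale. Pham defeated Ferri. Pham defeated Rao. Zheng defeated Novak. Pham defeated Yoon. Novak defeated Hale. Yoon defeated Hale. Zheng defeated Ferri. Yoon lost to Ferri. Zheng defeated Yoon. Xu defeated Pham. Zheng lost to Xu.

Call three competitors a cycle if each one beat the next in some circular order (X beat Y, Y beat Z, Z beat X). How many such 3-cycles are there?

19

Win totals: Zheng 5, Hale 2, Novak 3, Pham 7, Ferri 5, Ito 3, Rao 4, Yoon 2, Xu 5.
A competitor with w wins dominates both others in C(w,2) triples; summing gives 10 + 1 + 3 + 21 + 10 + 3 + 6 + 1 + 10 = 65 transitive triples.
Total triples C(9,3) = 84, so cyclic triples = 84 − 65 = 19.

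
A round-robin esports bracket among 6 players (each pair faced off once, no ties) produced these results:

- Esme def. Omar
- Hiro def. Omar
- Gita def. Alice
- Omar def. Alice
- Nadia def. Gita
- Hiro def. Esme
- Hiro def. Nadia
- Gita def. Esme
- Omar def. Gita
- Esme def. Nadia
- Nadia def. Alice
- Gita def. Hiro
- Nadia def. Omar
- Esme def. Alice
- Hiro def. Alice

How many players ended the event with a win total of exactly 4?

Win totals: Nadia 3, Gita 3, Omar 2, Esme 3, Alice 0, Hiro 4.
Exactly 4: Hiro — 1 player.

1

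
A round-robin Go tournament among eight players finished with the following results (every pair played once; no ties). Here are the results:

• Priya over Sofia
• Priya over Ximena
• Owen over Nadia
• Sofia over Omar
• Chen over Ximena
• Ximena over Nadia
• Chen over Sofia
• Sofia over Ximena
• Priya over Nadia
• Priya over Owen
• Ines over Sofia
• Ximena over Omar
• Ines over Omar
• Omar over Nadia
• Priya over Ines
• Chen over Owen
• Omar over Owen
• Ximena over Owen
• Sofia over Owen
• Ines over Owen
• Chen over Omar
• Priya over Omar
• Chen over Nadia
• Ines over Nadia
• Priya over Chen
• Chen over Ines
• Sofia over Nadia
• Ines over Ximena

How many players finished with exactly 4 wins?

Win totals: Chen 6, Priya 7, Ximena 3, Owen 1, Ines 5, Sofia 4, Nadia 0, Omar 2.
Exactly 4: Sofia — 1 player.

1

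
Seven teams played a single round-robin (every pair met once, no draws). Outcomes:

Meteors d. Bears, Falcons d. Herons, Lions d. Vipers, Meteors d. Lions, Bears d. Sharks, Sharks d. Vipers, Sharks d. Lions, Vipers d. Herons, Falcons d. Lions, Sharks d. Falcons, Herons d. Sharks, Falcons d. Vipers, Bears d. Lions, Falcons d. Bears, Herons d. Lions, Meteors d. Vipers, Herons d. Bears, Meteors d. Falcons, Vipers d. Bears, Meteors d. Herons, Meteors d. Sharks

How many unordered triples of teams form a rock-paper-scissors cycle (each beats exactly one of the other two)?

Win totals: Bears 2, Vipers 2, Falcons 4, Meteors 6, Lions 1, Herons 3, Sharks 3.
A team with w wins dominates both others in C(w,2) triples; summing gives 1 + 1 + 6 + 15 + 0 + 3 + 3 = 29 transitive triples.
Total triples C(7,3) = 35, so cyclic triples = 35 − 29 = 6.

6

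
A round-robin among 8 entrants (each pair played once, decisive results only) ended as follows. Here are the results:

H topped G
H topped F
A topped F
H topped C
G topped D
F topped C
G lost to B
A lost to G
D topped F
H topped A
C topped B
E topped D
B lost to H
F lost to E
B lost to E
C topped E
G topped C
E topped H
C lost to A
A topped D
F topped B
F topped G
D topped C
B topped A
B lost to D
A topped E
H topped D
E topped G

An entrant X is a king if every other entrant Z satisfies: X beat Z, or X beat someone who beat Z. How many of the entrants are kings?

4

A reaches everyone (king).
B cannot reach H in two steps.
C reaches everyone (king).
D cannot reach H in two steps.
E reaches everyone (king).
F cannot reach H in two steps.
G cannot reach H in two steps.
H reaches everyone (king).
Kings: A, C, E, H — 4.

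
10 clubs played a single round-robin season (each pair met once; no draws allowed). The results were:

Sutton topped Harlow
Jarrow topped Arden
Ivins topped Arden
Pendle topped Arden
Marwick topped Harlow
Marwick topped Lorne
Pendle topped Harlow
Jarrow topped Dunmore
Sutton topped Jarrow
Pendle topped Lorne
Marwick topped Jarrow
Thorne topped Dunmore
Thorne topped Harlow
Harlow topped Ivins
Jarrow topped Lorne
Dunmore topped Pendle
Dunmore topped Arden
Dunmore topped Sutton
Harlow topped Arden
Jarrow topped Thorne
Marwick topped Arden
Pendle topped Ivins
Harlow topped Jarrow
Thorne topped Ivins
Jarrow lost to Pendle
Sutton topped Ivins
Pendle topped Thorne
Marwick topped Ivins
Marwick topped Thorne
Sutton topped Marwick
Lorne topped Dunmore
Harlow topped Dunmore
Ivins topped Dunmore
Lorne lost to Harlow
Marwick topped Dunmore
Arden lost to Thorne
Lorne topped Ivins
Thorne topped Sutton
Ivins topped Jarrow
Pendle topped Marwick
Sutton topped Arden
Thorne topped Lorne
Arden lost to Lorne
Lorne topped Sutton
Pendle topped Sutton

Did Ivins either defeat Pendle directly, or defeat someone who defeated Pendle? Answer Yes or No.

Ivins did not beat Pendle directly.
Ivins beat Dunmore, Jarrow, Arden. Of those, Dunmore beat Pendle.

Yes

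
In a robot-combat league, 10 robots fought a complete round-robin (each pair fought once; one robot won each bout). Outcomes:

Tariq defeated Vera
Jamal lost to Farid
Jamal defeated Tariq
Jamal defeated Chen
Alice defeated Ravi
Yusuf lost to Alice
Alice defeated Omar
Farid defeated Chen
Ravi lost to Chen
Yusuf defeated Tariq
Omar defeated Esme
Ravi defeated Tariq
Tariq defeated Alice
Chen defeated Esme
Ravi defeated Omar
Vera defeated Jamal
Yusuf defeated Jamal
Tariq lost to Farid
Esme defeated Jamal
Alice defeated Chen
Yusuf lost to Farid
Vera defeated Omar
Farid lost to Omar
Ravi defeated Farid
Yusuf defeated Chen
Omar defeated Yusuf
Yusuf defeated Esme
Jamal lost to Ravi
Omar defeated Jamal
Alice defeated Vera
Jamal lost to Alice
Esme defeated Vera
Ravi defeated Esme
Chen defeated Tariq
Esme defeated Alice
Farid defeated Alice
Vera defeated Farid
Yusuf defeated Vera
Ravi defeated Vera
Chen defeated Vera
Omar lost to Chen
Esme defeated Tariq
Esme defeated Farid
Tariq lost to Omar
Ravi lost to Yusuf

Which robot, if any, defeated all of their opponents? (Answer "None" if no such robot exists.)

Highest win total is Yusuf with 6 (out of 9 possible).
Yusuf lost to Farid, Alice, Omar, so no robot went undefeated.

None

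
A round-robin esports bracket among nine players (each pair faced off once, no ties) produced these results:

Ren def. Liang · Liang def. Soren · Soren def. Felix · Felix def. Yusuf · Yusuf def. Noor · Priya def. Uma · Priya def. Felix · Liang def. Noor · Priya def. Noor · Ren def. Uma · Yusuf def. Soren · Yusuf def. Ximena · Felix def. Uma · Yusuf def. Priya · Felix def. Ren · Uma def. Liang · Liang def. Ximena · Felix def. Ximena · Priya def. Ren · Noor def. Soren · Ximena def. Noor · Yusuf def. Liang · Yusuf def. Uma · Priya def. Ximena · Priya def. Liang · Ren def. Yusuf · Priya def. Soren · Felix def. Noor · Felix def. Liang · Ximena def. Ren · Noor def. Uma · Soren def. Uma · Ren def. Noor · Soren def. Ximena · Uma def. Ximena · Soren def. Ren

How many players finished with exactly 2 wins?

Win totals: Uma 2, Soren 4, Noor 2, Felix 6, Yusuf 6, Ximena 2, Priya 7, Ren 4, Liang 3.
Exactly 2: Uma, Noor, Ximena — 3 players.

3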